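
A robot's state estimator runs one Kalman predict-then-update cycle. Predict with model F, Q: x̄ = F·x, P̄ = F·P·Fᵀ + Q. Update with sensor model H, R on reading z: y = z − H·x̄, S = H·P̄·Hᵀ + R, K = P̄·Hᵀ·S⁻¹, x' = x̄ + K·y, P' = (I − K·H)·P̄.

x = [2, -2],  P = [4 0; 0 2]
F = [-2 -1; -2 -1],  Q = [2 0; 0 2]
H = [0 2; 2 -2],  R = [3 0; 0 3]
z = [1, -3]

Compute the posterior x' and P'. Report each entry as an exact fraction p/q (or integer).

x' = [-1306/1513, 650/1513]
P' = [2004/1513 1074/1513; 1074/1513 1092/1513]

x̄ = F·x = [-2, -2]
P̄ = F·P·Fᵀ + Q = [20 18; 18 20]
y = z − H·x̄ = [5, -3]
S = H·P̄·Hᵀ + R = [83 -8; -8 19]
K = P̄·Hᵀ·S⁻¹ = [716/1513 620/1513; 728/1513 -12/1513]
x' = x̄ + K·y = [-1306/1513, 650/1513]
P' = (I − K·H)·P̄ = [2004/1513 1074/1513; 1074/1513 1092/1513]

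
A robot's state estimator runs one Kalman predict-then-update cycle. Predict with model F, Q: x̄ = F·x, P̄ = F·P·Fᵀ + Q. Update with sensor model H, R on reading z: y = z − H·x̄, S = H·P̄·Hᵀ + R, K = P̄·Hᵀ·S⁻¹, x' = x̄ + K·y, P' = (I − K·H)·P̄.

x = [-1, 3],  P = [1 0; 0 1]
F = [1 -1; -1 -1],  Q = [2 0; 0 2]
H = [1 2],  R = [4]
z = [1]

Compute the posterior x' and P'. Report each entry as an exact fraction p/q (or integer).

x̄ = F·x = [-4, -2]
P̄ = F·P·Fᵀ + Q = [4 0; 0 4]
y = z − H·x̄ = [9]
S = H·P̄·Hᵀ + R = [24]
K = P̄·Hᵀ·S⁻¹ = [1/6; 1/3]
x' = x̄ + K·y = [-5/2, 1]
P' = (I − K·H)·P̄ = [10/3 -4/3; -4/3 4/3]

x' = [-5/2, 1]
P' = [10/3 -4/3; -4/3 4/3]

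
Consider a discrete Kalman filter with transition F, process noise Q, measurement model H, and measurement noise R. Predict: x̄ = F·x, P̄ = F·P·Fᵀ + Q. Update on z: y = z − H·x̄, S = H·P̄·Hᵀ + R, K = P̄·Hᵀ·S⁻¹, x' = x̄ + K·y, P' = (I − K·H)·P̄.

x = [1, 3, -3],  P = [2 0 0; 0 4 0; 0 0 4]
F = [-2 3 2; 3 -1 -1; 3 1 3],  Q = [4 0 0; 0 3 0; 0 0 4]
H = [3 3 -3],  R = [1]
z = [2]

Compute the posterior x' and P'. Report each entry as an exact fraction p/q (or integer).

x̄ = F·x = [1, 3, -3]
P̄ = F·P·Fᵀ + Q = [64 -32 24; -32 29 2; 24 2 62]
y = z − H·x̄ = [-19]
S = H·P̄·Hᵀ + R = [352]
K = P̄·Hᵀ·S⁻¹ = [3/44; -15/352; -27/88]
x' = x̄ + K·y = [-13/44, 1341/352, 249/88]
P' = (I − K·H)·P̄ = [686/11 -1363/44 345/11; -1363/44 9983/352 -229/88; 345/11 -229/88 635/22]

x' = [-13/44, 1341/352, 249/88]
P' = [686/11 -1363/44 345/11; -1363/44 9983/352 -229/88; 345/11 -229/88 635/22]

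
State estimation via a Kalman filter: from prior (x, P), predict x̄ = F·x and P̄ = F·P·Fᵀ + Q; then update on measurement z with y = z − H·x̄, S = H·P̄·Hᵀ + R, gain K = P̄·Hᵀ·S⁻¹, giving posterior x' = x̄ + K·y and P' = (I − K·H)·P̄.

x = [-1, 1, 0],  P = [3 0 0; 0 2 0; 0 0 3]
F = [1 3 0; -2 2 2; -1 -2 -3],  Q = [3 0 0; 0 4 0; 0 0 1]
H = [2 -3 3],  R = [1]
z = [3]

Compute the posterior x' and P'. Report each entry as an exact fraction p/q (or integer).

x̄ = F·x = [2, 4, -1]
P̄ = F·P·Fᵀ + Q = [24 6 -15; 6 36 -20; -15 -20 39]
y = z − H·x̄ = [14]
S = H·P̄·Hᵀ + R = [880]
K = P̄·Hᵀ·S⁻¹ = [-3/176; -39/220; 147/880]
x' = x̄ + K·y = [155/88, 167/110, 589/440]
P' = (I − K·H)·P̄ = [4179/176 147/44 -2199/176; 147/44 459/55 1333/220; -2199/176 1333/220 12711/880]

x' = [155/88, 167/110, 589/440]
P' = [4179/176 147/44 -2199/176; 147/44 459/55 1333/220; -2199/176 1333/220 12711/880]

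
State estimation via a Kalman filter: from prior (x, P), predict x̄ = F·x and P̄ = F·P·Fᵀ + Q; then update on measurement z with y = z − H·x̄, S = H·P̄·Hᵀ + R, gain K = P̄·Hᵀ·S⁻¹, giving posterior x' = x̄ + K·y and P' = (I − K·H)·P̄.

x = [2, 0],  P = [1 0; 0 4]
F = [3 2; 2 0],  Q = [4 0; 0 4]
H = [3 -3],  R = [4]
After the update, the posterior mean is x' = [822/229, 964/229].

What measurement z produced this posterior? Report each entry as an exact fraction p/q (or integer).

x̄ = F·x = [6, 4]
P̄ = F·P·Fᵀ + Q = [29 6; 6 8]
S = H·P̄·Hᵀ + R = [229]
K = P̄·Hᵀ·S⁻¹ = [69/229; -6/229]
x' − x̄ = [-552/229, 48/229] = K·y
y = (KᵀK)⁻¹·Kᵀ·(x' − x̄) = [-8]
z = y + H·x̄ = [-8] + [6] = [-2]

z = [-2]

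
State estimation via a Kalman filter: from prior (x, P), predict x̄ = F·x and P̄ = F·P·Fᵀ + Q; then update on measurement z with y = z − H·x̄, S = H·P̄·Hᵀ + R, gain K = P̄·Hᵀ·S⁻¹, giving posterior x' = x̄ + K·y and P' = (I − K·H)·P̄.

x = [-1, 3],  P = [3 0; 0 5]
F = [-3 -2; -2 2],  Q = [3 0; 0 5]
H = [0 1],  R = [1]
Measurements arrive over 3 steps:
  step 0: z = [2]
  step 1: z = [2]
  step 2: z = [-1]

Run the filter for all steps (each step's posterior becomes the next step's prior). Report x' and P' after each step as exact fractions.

step 0: x̄ = F·x = [-3, 8]
step 0: P̄ = F·P·Fᵀ + Q = [50 -2; -2 37]
step 0: y = z − H·x̄ = [-6]
step 0: S = H·P̄·Hᵀ + R = [38]
step 0: K = P̄·Hᵀ·S⁻¹ = [-1/19; 37/38]
step 0: x' = x̄ + K·y = [-51/19, 41/19]
step 0: P' = (I − K·H)·P̄ = [948/19 -1/19; -1/19 37/38]
step 1: x̄ = F·x = [71/19, 184/19]
step 1: P̄ = F·P·Fᵀ + Q = [8651/19 5616/19; 5616/19 3969/19]
step 1: y = z − H·x̄ = [-146/19]
step 1: S = H·P̄·Hᵀ + R = [3988/19]
step 1: K = P̄·Hᵀ·S⁻¹ = [1404/997; 3969/3988]
step 1: x' = x̄ + K·y = [-7063/997, 4061/1994]
step 1: P' = (I − K·H)·P̄ = [38957/997 1404/997; 1404/997 3969/3988]
step 2: x̄ = F·x = [17128/997, 18187/997]
step 2: P̄ = F·P·Fᵀ + Q = [374421/997 226965/997; 226965/997 153550/997]
step 2: y = z − H·x̄ = [-19184/997]
step 2: S = H·P̄·Hᵀ + R = [154547/997]
step 2: K = P̄·Hᵀ·S⁻¹ = [226965/154547; 153550/154547]
step 2: x' = x̄ + K·y = [-1712152/154547, -135363/154547]
step 2: P' = (I − K·H)·P̄ = [6371646/154547 226965/154547; 226965/154547 153550/154547]

step 0: x' = [-51/19, 41/19], P' = [948/19 -1/19; -1/19 37/38]
step 1: x' = [-7063/997, 4061/1994], P' = [38957/997 1404/997; 1404/997 3969/3988]
step 2: x' = [-1712152/154547, -135363/154547], P' = [6371646/154547 226965/154547; 226965/154547 153550/154547]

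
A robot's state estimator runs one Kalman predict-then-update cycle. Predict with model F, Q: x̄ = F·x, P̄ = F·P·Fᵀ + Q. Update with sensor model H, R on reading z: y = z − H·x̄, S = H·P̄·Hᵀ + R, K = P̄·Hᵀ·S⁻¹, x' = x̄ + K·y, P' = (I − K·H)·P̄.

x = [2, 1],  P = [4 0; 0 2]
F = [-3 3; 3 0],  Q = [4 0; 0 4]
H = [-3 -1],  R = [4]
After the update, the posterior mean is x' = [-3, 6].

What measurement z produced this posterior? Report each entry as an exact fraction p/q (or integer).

z = [3]

x̄ = F·x = [-3, 6]
P̄ = F·P·Fᵀ + Q = [58 -36; -36 40]
S = H·P̄·Hᵀ + R = [350]
K = P̄·Hᵀ·S⁻¹ = [-69/175; 34/175]
x' − x̄ = [0, 0] = K·y
y = (KᵀK)⁻¹·Kᵀ·(x' − x̄) = [0]
z = y + H·x̄ = [0] + [3] = [3]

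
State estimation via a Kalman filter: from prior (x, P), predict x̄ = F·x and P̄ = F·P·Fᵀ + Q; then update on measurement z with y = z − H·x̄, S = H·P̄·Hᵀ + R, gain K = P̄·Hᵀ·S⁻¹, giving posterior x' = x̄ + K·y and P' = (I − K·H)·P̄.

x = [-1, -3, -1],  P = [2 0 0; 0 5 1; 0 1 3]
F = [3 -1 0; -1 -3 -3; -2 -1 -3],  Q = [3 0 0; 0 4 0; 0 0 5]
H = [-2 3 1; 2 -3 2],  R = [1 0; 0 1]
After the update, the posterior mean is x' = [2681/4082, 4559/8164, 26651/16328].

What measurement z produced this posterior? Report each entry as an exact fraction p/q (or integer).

x̄ = F·x = [0, 13, 8]
P̄ = F·P·Fᵀ + Q = [26 12 -4; 12 96 58; -4 58 51]
S = H·P̄·Hᵀ + R = [1240 -540; -540 301]
K = P̄·Hᵀ·S⁻¹ = [-85/4082 -22/2041; 8501/40820 -241/2041; 26933/81640 1331/4082]
x' − x̄ = [2681/4082, -101573/8164, -103973/16328] = K·y
y = (KᵀK)⁻¹·Kᵀ·(x' − x̄) = [-45, 26]
z = y + H·x̄ = [-45, 26] + [47, -23] = [2, 3]

z = [2, 3]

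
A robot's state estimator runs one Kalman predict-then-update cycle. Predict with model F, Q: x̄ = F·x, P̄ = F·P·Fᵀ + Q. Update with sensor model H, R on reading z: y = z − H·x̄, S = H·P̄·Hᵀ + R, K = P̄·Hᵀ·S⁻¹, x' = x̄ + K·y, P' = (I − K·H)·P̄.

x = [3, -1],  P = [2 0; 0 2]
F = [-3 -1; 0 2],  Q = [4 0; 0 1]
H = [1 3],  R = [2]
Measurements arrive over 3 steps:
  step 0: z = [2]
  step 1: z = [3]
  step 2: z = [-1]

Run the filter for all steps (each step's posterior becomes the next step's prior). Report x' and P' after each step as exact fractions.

step 0: x' = [-472/83, 202/83], P' = [1848/83 -608/83; -608/83 218/83]
step 1: x' = [256/41567, 42933/41567], P' = [309866/41567 -87842/41567; -87842/41567 33332/41567]
step 2: x' = [-30849529/6880859, 8159866/6880859], P' = [52236026/6880859 -14850338/6880859; -14850338/6880859 5606828/6880859]

step 0: x̄ = F·x = [-8, -2]
step 0: P̄ = F·P·Fᵀ + Q = [24 -4; -4 9]
step 0: y = z − H·x̄ = [16]
step 0: S = H·P̄·Hᵀ + R = [83]
step 0: K = P̄·Hᵀ·S⁻¹ = [12/83; 23/83]
step 0: x' = x̄ + K·y = [-472/83, 202/83]
step 0: P' = (I − K·H)·P̄ = [1848/83 -608/83; -608/83 218/83]
step 1: x̄ = F·x = [1214/83, 404/83]
step 1: P̄ = F·P·Fᵀ + Q = [13534/83 3212/83; 3212/83 955/83]
step 1: y = z − H·x̄ = [-2177/83]
step 1: S = H·P̄·Hᵀ + R = [41567/83]
step 1: K = P̄·Hᵀ·S⁻¹ = [23170/41567; 6077/41567]
step 1: x' = x̄ + K·y = [256/41567, 42933/41567]
step 1: P' = (I − K·H)·P̄ = [309866/41567 -87842/41567; -87842/41567 33332/41567]
step 2: x̄ = F·x = [-43701/41567, 85866/41567]
step 2: P̄ = F·P·Fᵀ + Q = [2461342/41567 460388/41567; 460388/41567 174895/41567]
step 2: y = z − H·x̄ = [-255464/41567]
step 2: S = H·P̄·Hᵀ + R = [6880859/41567]
step 2: K = P̄·Hᵀ·S⁻¹ = [3842506/6880859; 985073/6880859]
step 2: x' = x̄ + K·y = [-30849529/6880859, 8159866/6880859]
step 2: P' = (I − K·H)·P̄ = [52236026/6880859 -14850338/6880859; -14850338/6880859 5606828/6880859]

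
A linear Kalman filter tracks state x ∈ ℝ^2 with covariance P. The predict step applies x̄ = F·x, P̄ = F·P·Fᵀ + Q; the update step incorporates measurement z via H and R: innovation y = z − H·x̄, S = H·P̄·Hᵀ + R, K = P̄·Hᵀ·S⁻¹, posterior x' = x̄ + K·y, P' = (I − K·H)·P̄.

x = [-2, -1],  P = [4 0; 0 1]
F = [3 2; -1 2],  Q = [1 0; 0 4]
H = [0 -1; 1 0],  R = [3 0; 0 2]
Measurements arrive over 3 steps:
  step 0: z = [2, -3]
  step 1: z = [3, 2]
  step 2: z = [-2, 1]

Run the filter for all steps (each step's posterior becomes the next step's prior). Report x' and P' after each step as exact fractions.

step 0: x̄ = F·x = [-8, 0]
step 0: P̄ = F·P·Fᵀ + Q = [41 -8; -8 12]
step 0: y = z − H·x̄ = [2, 5]
step 0: S = H·P̄·Hᵀ + R = [15 8; 8 43]
step 0: K = P̄·Hᵀ·S⁻¹ = [16/581 551/581; -452/581 -24/581]
step 0: x' = x̄ + K·y = [-1861/581, -1024/581]
step 0: P' = (I − K·H)·P̄ = [1102/581 -48/581; -48/581 1356/581]
step 1: x̄ = F·x = [-7631/581, -187/581]
step 1: P̄ = F·P·Fᵀ + Q = [15347/581 1926/581; 1926/581 9042/581]
step 1: y = z − H·x̄ = [1556/581, 8793/581]
step 1: S = H·P̄·Hᵀ + R = [10785/581 -1926/581; -1926/581 16509/581]
step 1: K = P̄·Hᵀ·S⁻¹ = [-428/33341 92833/100023; -27838/33341 642/33341]
step 1: x' = x̄ + K·y = [29264/33341, -75569/33341]
step 1: P' = (I − K·H)·P̄ = [185666/100023 1284/33341; 1284/33341 83514/33341]
step 2: x̄ = F·x = [-63346/33341, -180402/33341]
step 2: P̄ = F·P·Fᵀ + Q = [939803/33341 153526/33341; 153526/33341 1572518/100023]
step 2: y = z − H·x̄ = [-247084/33341, 96687/33341]
step 2: S = H·P̄·Hᵀ + R = [1872587/100023 -153526/33341; -153526/33341 1006485/33341]
step 2: K = P̄·Hᵀ·S⁻¹ = [-307052/18136029 50662913/54408087; -5038858/6045343 153526/6045343]
step 2: x' = x̄ + K·y = [16791271/18136029, 5077028/6045343]
step 2: P' = (I − K·H)·P̄ = [101325826/54408087 307052/6045343; 307052/6045343 15116574/6045343]

step 0: x' = [-1861/581, -1024/581], P' = [1102/581 -48/581; -48/581 1356/581]
step 1: x' = [29264/33341, -75569/33341], P' = [185666/100023 1284/33341; 1284/33341 83514/33341]
step 2: x' = [16791271/18136029, 5077028/6045343], P' = [101325826/54408087 307052/6045343; 307052/6045343 15116574/6045343]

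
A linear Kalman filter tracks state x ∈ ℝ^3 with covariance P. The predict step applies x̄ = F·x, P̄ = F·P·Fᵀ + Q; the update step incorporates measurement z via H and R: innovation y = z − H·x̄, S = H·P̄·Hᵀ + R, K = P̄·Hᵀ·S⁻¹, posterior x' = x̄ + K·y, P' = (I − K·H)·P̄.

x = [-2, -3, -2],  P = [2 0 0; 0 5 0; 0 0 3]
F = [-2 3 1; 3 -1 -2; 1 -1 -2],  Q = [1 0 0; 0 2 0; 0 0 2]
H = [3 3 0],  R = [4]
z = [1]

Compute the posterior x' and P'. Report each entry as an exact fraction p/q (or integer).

x' = [-53/32, 121/64, 583/128]
P' = [147/4 -291/8 -373/16; -291/8 583/16 745/32; -373/16 745/32 1335/64]

x̄ = F·x = [-7, 1, 5]
P̄ = F·P·Fᵀ + Q = [57 -33 -25; -33 37 23; -25 23 21]
y = z − H·x̄ = [19]
S = H·P̄·Hᵀ + R = [256]
K = P̄·Hᵀ·S⁻¹ = [9/32; 3/64; -3/128]
x' = x̄ + K·y = [-53/32, 121/64, 583/128]
P' = (I − K·H)·P̄ = [147/4 -291/8 -373/16; -291/8 583/16 745/32; -373/16 745/32 1335/64]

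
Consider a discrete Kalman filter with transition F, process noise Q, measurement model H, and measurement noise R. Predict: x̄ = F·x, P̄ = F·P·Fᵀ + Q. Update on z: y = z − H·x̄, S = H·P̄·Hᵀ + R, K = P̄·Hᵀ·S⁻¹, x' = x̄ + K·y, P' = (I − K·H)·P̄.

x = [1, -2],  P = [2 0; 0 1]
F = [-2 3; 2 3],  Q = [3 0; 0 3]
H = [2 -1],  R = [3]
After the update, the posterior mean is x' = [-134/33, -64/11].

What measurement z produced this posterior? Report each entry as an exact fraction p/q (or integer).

z = [-2]

x̄ = F·x = [-8, -4]
P̄ = F·P·Fᵀ + Q = [20 1; 1 20]
S = H·P̄·Hᵀ + R = [99]
K = P̄·Hᵀ·S⁻¹ = [13/33; -2/11]
x' − x̄ = [130/33, -20/11] = K·y
y = (KᵀK)⁻¹·Kᵀ·(x' − x̄) = [10]
z = y + H·x̄ = [10] + [-12] = [-2]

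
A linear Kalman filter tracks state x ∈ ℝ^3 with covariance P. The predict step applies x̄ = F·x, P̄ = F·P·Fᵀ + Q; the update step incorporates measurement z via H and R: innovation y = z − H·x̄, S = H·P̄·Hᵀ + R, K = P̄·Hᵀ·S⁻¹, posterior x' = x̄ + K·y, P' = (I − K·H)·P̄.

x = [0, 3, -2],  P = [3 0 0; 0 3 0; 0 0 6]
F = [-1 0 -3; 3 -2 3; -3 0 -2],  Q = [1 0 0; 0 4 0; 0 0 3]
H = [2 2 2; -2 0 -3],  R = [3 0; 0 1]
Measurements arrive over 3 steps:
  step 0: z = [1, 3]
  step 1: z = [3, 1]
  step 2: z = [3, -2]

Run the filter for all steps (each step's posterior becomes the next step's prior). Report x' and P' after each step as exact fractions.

step 0: x̄ = F·x = [6, -12, 4]
step 0: P̄ = F·P·Fᵀ + Q = [58 -63 45; -63 97 -63; 45 -63 54]
step 0: y = z − H·x̄ = [5, 27]
step 0: S = H·P̄·Hᵀ + R = [191 -376; -376 1259]
step 0: K = P̄·Hᵀ·S⁻¹ = [6344/99093 -17861/99093; 45418/99093 38357/99093; -1368/33031 -7020/33031]
step 0: x' = x̄ + K·y = [144031/99093, 73613/99093, -64256/33031]
step 0: P' = (I − K·H)·P̄ = [756763/99093 -248692/99093 -166185/33031; -248692/99093 163810/99093 51003/33031; -166185/33031 51003/33031 113130/33031]
step 1: x̄ = F·x = [434273/99093, -17261/5829, -15519/33031]
step 1: P̄ = F·P·Fᵀ + Q = [919036/99093 63443/5829 -392492/33031; 63443/5829 181835/5829 -44098/1943; -392492/33031 -44098/1943 827682/33031]
step 1: y = z − H·x̄ = [3749/3417, 48704/5829]
step 1: S = H·P̄·Hᵀ + R = [258167/3417 4828/201; 4828/201 705467/5829]
step 1: K = P̄·Hᵀ·S⁻¹ = [157808218/848938677 88617860/848938677; 354670592/848938677 254514964/848938677; -35332960/282979559 -113187506/282979559]
step 1: x' = x̄ + K·y = [4634040403/848938677, 1820195/848938677, -1117452767/282979559]
step 1: P' = (I − K·H)·P̄ = [3746185952/848938677 -982477037/848938677 -842332196/282979559; -982477037/848938677 944336555/848938677 190048790/282979559; -842332196/282979559 190048790/282979559 599283966/282979559]
step 2: x̄ = F·x = [5423034500/848938677, 3841405916/848938677, -2399134869/282979559]
step 2: P̄ = F·P·Fᵀ + Q = [5613812183/848938677 4360658264/848938677 -1923764408/282979559; 4360658264/848938677 16531470998/848938677 -3404037626/282979559; -1923764408/282979559 -3404037626/282979559 4376646045/282979559]
step 2: y = z − H·x̄ = [-1587255587/848938677, -12444022175/848938677]
step 2: S = H·P̄·Hᵀ + R = [50665718591/848938677 308098910/848938677; 308098910/848938677 72218111936/848938677]
step 2: K = P̄·Hᵀ·S⁻¹ = [178227207137/1077488784147 180092224709/2154977568294; 452279205961/1077488784147 650081902279/2154977568294; -79229208667/718325856098 -553295368537/1436651712196]
step 2: x' = x̄ + K·y = [10459721110331/2154977568294, -1469193776555/2154977568294, -3773452541607/1436651712196]
step 2: P' = (I − K·H)·P̄ = [4714751568886/1077488784147 -1274227674805/1077488784147 -2115455388917/718325856098; -1274227674805/1077488784147 1211508350923/1077488784147 494092088549/718325856098; -2115455388917/718325856098 494092088549/718325856098 3005038974735/1436651712196]

step 0: x' = [144031/99093, 73613/99093, -64256/33031], P' = [756763/99093 -248692/99093 -166185/33031; -248692/99093 163810/99093 51003/33031; -166185/33031 51003/33031 113130/33031]
step 1: x' = [4634040403/848938677, 1820195/848938677, -1117452767/282979559], P' = [3746185952/848938677 -982477037/848938677 -842332196/282979559; -982477037/848938677 944336555/848938677 190048790/282979559; -842332196/282979559 190048790/282979559 599283966/282979559]
step 2: x' = [10459721110331/2154977568294, -1469193776555/2154977568294, -3773452541607/1436651712196], P' = [4714751568886/1077488784147 -1274227674805/1077488784147 -2115455388917/718325856098; -1274227674805/1077488784147 1211508350923/1077488784147 494092088549/718325856098; -2115455388917/718325856098 494092088549/718325856098 3005038974735/1436651712196]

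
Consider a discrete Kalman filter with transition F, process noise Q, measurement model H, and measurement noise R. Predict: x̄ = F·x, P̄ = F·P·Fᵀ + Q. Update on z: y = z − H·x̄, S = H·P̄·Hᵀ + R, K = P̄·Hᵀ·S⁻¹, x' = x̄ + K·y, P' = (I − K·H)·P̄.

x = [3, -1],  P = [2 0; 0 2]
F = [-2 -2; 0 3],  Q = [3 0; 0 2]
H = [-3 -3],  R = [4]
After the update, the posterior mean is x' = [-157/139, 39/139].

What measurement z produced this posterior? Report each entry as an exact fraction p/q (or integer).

z = [2]

x̄ = F·x = [-4, -3]
P̄ = F·P·Fᵀ + Q = [19 -12; -12 20]
S = H·P̄·Hᵀ + R = [139]
K = P̄·Hᵀ·S⁻¹ = [-21/139; -24/139]
x' − x̄ = [399/139, 456/139] = K·y
y = (KᵀK)⁻¹·Kᵀ·(x' − x̄) = [-19]
z = y + H·x̄ = [-19] + [21] = [2]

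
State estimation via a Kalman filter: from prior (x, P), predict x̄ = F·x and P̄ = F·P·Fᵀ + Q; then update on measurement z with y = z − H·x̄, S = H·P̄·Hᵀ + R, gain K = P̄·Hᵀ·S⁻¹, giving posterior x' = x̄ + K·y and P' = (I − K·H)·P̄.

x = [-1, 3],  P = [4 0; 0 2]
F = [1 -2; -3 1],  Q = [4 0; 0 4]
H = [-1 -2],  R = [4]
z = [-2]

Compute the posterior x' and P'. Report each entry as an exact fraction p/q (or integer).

x' = [-205/31, 135/31]
P' = [432/31 -224/31; -224/31 146/31]

x̄ = F·x = [-7, 6]
P̄ = F·P·Fᵀ + Q = [16 -16; -16 42]
y = z − H·x̄ = [3]
S = H·P̄·Hᵀ + R = [124]
K = P̄·Hᵀ·S⁻¹ = [4/31; -17/31]
x' = x̄ + K·y = [-205/31, 135/31]
P' = (I − K·H)·P̄ = [432/31 -224/31; -224/31 146/31]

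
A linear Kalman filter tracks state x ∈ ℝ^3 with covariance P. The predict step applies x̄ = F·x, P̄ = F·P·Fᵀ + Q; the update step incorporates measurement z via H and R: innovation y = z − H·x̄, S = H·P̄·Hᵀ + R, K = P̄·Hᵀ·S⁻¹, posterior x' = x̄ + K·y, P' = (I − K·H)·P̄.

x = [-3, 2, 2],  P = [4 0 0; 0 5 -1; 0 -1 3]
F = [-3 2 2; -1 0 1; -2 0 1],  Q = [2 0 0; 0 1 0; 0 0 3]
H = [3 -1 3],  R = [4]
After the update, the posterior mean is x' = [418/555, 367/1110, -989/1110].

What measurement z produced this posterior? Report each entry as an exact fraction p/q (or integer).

z = [-1]

x̄ = F·x = [17, 5, 8]
P̄ = F·P·Fᵀ + Q = [62 16 28; 16 8 11; 28 11 22]
S = H·P̄·Hᵀ + R = [1110]
K = P̄·Hᵀ·S⁻¹ = [127/555; 73/1110; 139/1110]
x' − x̄ = [-9017/555, -5183/1110, -9869/1110] = K·y
y = (KᵀK)⁻¹·Kᵀ·(x' − x̄) = [-71]
z = y + H·x̄ = [-71] + [70] = [-1]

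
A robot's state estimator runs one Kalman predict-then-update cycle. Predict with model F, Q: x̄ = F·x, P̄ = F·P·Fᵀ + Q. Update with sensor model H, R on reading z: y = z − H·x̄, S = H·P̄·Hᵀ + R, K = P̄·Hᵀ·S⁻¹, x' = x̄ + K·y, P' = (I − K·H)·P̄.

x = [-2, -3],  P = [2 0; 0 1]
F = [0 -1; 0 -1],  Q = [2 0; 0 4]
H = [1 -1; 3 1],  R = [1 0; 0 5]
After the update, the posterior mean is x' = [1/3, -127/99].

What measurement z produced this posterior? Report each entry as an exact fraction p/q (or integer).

x̄ = F·x = [3, 3]
P̄ = F·P·Fᵀ + Q = [3 1; 1 5]
S = H·P̄·Hᵀ + R = [7 2; 2 43]
K = P̄·Hᵀ·S⁻¹ = [2/9 2/9; -188/297 64/297]
x' − x̄ = [-8/3, -424/99] = K·y
y = (KᵀK)⁻¹·Kᵀ·(x' − x̄) = [2, -14]
z = y + H·x̄ = [2, -14] + [0, 12] = [2, -2]

z = [2, -2]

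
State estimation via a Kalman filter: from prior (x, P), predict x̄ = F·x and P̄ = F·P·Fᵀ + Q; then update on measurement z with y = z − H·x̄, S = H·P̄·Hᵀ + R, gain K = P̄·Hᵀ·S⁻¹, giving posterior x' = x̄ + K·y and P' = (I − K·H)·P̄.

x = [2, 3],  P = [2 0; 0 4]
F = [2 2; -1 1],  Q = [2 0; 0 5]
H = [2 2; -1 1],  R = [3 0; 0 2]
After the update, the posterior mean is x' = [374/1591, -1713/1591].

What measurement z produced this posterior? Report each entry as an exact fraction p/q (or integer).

x̄ = F·x = [10, 1]
P̄ = F·P·Fᵀ + Q = [26 4; 4 11]
S = H·P̄·Hᵀ + R = [183 -30; -30 31]
K = P̄·Hᵀ·S⁻¹ = [400/1591 -742/1591; 380/1591 727/1591]
x' − x̄ = [-15536/1591, -3304/1591] = K·y
y = (KᵀK)⁻¹·Kᵀ·(x' − x̄) = [-24, 8]
z = y + H·x̄ = [-24, 8] + [22, -9] = [-2, -1]

z = [-2, -1]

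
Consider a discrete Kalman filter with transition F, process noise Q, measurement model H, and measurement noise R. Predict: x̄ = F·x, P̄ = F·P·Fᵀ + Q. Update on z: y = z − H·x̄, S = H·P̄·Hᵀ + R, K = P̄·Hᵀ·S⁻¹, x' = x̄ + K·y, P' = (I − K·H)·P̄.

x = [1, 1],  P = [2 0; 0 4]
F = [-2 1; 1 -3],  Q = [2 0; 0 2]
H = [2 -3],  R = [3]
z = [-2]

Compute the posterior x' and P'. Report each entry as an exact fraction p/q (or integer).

x' = [-1067/611, -310/611]
P' = [2778/611 1776/611; 1776/611 1336/611]

x̄ = F·x = [-1, -2]
P̄ = F·P·Fᵀ + Q = [14 -16; -16 40]
y = z − H·x̄ = [-6]
S = H·P̄·Hᵀ + R = [611]
K = P̄·Hᵀ·S⁻¹ = [76/611; -152/611]
x' = x̄ + K·y = [-1067/611, -310/611]
P' = (I − K·H)·P̄ = [2778/611 1776/611; 1776/611 1336/611]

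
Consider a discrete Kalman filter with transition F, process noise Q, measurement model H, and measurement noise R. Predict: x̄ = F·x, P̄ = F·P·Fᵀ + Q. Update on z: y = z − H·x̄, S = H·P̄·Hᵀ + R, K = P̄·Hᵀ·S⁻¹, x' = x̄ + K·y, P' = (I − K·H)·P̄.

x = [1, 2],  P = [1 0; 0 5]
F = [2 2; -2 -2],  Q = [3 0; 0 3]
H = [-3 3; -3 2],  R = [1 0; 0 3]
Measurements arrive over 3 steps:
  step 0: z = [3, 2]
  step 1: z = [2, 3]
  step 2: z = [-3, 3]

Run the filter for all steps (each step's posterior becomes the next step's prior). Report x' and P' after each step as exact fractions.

step 0: x' = [-551/1591, 978/1591], P' = [1608/1591 1659/1591; 1659/1591 1863/1591]
step 1: x' = [-1391738/1843869, -35345/1843869], P' = [621188/614623 640883/614623; 640883/614623 719663/614623]
step 2: x' = [-2636176615/2136885071, -4134051247/2136885071], P' = [2159709876/2136885071 2228184291/2136885071; 2228184291/2136885071 2502081951/2136885071]

step 0: x̄ = F·x = [6, -6]
step 0: P̄ = F·P·Fᵀ + Q = [27 -24; -24 27]
step 0: y = z − H·x̄ = [39, 32]
step 0: S = H·P̄·Hᵀ + R = [919 765; 765 642]
step 0: K = P̄·Hᵀ·S⁻¹ = [153/1591 -502/1591; 612/1591 -417/1591]
step 0: x' = x̄ + K·y = [-551/1591, 978/1591]
step 0: P' = (I − K·H)·P̄ = [1608/1591 1659/1591; 1659/1591 1863/1591]
step 1: x̄ = F·x = [854/1591, -854/1591]
step 1: P̄ = F·P·Fᵀ + Q = [31929/1591 -27156/1591; -27156/1591 31929/1591]
step 1: y = z − H·x̄ = [8306/1591, 9043/1591]
step 1: S = H·P̄·Hᵀ + R = [1065121/1591 886275/1591; 886275/1591 745722/1591]
step 1: K = P̄·Hᵀ·S⁻¹ = [59085/614623 -581798/1843869; 236340/614623 -483323/1843869]
step 1: x' = x̄ + K·y = [-1391738/1843869, -35345/1843869]
step 1: P' = (I − K·H)·P̄ = [621188/614623 640883/614623; 640883/614623 719663/614623]
step 2: x̄ = F·x = [-2854166/1843869, 2854166/1843869]
step 2: P̄ = F·P·Fᵀ + Q = [12334337/614623 -10490468/614623; -10490468/614623 12334337/614623]
step 2: y = z − H·x̄ = [-7552201/614623, -8739223/1843869]
step 2: S = H·P̄·Hᵀ + R = [411461113/614623 342372075/614623; 342372075/614623 288075866/614623]
step 2: K = P̄·Hᵀ·S⁻¹ = [205423245/2136885071 -674253682/2136885071; 821692980/2136885071 -560129657/2136885071]
step 2: x' = x̄ + K·y = [-2636176615/2136885071, -4134051247/2136885071]
step 2: P' = (I − K·H)·P̄ = [2159709876/2136885071 2228184291/2136885071; 2228184291/2136885071 2502081951/2136885071]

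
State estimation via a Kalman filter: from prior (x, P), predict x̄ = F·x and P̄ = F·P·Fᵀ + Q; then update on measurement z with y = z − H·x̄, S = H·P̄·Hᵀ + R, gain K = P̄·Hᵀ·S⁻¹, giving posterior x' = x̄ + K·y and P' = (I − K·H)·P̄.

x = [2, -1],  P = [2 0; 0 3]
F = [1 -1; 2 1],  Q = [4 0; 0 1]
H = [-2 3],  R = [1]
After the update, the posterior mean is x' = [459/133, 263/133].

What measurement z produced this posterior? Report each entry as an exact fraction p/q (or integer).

x̄ = F·x = [3, 3]
P̄ = F·P·Fᵀ + Q = [9 1; 1 12]
S = H·P̄·Hᵀ + R = [133]
K = P̄·Hᵀ·S⁻¹ = [-15/133; 34/133]
x' − x̄ = [60/133, -136/133] = K·y
y = (KᵀK)⁻¹·Kᵀ·(x' − x̄) = [-4]
z = y + H·x̄ = [-4] + [3] = [-1]

z = [-1]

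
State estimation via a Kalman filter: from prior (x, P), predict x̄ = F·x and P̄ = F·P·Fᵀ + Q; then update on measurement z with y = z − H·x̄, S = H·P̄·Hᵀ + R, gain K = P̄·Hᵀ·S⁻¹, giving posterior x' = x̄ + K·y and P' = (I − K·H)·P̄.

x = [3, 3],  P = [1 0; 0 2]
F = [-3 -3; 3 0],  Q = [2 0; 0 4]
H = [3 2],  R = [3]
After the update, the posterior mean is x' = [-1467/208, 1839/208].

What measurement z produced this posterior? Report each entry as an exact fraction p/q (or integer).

z = [-3]

x̄ = F·x = [-18, 9]
P̄ = F·P·Fᵀ + Q = [29 -9; -9 13]
S = H·P̄·Hᵀ + R = [208]
K = P̄·Hᵀ·S⁻¹ = [69/208; -1/208]
x' − x̄ = [2277/208, -33/208] = K·y
y = (KᵀK)⁻¹·Kᵀ·(x' − x̄) = [33]
z = y + H·x̄ = [33] + [-36] = [-3]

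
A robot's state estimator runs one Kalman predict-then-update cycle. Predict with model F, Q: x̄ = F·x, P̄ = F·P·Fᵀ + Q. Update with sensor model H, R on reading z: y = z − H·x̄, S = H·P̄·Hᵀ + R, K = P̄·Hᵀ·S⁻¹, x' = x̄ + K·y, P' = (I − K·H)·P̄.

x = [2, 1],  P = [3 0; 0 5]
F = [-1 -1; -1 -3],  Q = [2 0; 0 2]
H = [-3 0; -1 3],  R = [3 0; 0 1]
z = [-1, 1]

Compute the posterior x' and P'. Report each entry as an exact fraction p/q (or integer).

x' = [1107/5135, 161/395]
P' = [1594/5135 42/395; 42/395 58/395]

x̄ = F·x = [-3, -5]
P̄ = F·P·Fᵀ + Q = [10 18; 18 50]
y = z − H·x̄ = [-10, 13]
S = H·P̄·Hᵀ + R = [93 -132; -132 353]
K = P̄·Hᵀ·S⁻¹ = [-1594/5135 44/5135; -42/395 132/395]
x' = x̄ + K·y = [1107/5135, 161/395]
P' = (I − K·H)·P̄ = [1594/5135 42/395; 42/395 58/395]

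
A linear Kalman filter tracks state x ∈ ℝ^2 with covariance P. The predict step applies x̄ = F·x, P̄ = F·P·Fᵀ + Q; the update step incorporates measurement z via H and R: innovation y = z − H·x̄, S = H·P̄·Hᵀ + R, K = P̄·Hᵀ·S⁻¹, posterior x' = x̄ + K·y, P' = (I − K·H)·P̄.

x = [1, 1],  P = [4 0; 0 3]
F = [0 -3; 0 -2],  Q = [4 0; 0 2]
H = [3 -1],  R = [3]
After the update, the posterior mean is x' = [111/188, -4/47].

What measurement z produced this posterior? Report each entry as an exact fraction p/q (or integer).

z = [2]

x̄ = F·x = [-3, -2]
P̄ = F·P·Fᵀ + Q = [31 18; 18 14]
S = H·P̄·Hᵀ + R = [188]
K = P̄·Hᵀ·S⁻¹ = [75/188; 10/47]
x' − x̄ = [675/188, 90/47] = K·y
y = (KᵀK)⁻¹·Kᵀ·(x' − x̄) = [9]
z = y + H·x̄ = [9] + [-7] = [2]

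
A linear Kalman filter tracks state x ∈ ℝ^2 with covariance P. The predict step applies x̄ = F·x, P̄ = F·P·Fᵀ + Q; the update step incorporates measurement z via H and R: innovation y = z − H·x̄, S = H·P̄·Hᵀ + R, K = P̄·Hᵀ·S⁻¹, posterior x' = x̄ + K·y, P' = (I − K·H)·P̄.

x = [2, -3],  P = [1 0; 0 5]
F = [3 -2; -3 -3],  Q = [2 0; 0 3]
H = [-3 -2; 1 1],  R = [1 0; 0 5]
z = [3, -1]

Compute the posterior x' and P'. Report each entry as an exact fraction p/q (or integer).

x̄ = F·x = [12, 3]
P̄ = F·P·Fᵀ + Q = [31 21; 21 57]
y = z − H·x̄ = [45, -16]
S = H·P̄·Hᵀ + R = [760 -312; -312 135]
K = P̄·Hᵀ·S⁻¹ = [-667/1752 -325/657; 49/584 169/219]
x' = x̄ + K·y = [14627/5256, -9761/1752]
P' = (I − K·H)·P̄ = [28001/5256 -13667/1752; -13667/1752 6809/584]

x' = [14627/5256, -9761/1752]
P' = [28001/5256 -13667/1752; -13667/1752 6809/584]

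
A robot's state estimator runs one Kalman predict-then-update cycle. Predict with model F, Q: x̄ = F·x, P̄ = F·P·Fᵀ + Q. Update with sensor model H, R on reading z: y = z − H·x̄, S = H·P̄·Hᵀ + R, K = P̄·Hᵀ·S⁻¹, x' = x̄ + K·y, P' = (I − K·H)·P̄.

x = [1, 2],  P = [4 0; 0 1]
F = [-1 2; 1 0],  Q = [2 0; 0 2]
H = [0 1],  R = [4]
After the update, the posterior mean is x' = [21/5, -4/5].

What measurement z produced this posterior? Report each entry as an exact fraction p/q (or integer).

z = [-2]

x̄ = F·x = [3, 1]
P̄ = F·P·Fᵀ + Q = [10 -4; -4 6]
S = H·P̄·Hᵀ + R = [10]
K = P̄·Hᵀ·S⁻¹ = [-2/5; 3/5]
x' − x̄ = [6/5, -9/5] = K·y
y = (KᵀK)⁻¹·Kᵀ·(x' − x̄) = [-3]
z = y + H·x̄ = [-3] + [1] = [-2]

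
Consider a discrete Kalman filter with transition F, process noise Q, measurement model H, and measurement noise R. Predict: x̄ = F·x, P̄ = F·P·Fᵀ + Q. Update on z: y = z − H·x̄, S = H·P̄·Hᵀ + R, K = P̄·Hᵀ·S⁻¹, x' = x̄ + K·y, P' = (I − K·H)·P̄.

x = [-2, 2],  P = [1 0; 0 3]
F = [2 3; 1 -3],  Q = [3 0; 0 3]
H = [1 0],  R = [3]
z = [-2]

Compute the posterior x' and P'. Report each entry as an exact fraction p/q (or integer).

x̄ = F·x = [2, -8]
P̄ = F·P·Fᵀ + Q = [34 -25; -25 31]
y = z − H·x̄ = [-4]
S = H·P̄·Hᵀ + R = [37]
K = P̄·Hᵀ·S⁻¹ = [34/37; -25/37]
x' = x̄ + K·y = [-62/37, -196/37]
P' = (I − K·H)·P̄ = [102/37 -75/37; -75/37 522/37]

x' = [-62/37, -196/37]
P' = [102/37 -75/37; -75/37 522/37]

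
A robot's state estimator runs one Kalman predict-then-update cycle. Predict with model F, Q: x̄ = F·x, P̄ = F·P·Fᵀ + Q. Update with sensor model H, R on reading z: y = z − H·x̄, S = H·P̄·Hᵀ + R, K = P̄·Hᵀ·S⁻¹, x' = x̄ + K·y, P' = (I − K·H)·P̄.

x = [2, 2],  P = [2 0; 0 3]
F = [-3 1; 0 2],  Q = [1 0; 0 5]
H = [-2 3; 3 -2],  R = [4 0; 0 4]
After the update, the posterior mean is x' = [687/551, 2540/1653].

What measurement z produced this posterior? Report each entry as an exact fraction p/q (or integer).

x̄ = F·x = [-4, 4]
P̄ = F·P·Fᵀ + Q = [22 6; 6 17]
S = H·P̄·Hᵀ + R = [173 -156; -156 198]
K = P̄·Hᵀ·S⁻¹ = [182/551 881/1653; 871/1653 1658/4959]
x' − x̄ = [2891/551, -4072/1653] = K·y
y = (KᵀK)⁻¹·Kᵀ·(x' − x̄) = [-18, 21]
z = y + H·x̄ = [-18, 21] + [20, -20] = [2, 1]

z = [2, 1]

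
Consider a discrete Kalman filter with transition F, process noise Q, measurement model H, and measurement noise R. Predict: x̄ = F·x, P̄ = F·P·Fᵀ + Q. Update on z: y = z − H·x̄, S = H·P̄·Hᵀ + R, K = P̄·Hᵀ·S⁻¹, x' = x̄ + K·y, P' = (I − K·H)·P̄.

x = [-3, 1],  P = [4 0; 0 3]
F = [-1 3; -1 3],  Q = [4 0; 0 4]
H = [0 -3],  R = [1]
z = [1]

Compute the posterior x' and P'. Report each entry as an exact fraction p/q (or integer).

x' = [129/316, -99/316]
P' = [2411/316 31/316; 31/316 35/316]

x̄ = F·x = [6, 6]
P̄ = F·P·Fᵀ + Q = [35 31; 31 35]
y = z − H·x̄ = [19]
S = H·P̄·Hᵀ + R = [316]
K = P̄·Hᵀ·S⁻¹ = [-93/316; -105/316]
x' = x̄ + K·y = [129/316, -99/316]
P' = (I − K·H)·P̄ = [2411/316 31/316; 31/316 35/316]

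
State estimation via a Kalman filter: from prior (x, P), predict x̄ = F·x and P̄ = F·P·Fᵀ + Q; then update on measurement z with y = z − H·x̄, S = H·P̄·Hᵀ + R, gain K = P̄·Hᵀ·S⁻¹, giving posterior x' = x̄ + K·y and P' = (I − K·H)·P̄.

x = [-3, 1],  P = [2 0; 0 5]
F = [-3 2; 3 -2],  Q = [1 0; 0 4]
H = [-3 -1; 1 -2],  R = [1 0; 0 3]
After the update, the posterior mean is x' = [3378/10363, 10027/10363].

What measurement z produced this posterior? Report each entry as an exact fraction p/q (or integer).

x̄ = F·x = [11, -11]
P̄ = F·P·Fᵀ + Q = [39 -38; -38 42]
S = H·P̄·Hᵀ + R = [166 -223; -223 362]
K = P̄·Hᵀ·S⁻¹ = [-2953/10363 1473/10363; -1142/10363 -4196/10363]
x' − x̄ = [-110615/10363, 124020/10363] = K·y
y = (KᵀK)⁻¹·Kᵀ·(x' − x̄) = [20, -35]
z = y + H·x̄ = [20, -35] + [-22, 33] = [-2, -2]

z = [-2, -2]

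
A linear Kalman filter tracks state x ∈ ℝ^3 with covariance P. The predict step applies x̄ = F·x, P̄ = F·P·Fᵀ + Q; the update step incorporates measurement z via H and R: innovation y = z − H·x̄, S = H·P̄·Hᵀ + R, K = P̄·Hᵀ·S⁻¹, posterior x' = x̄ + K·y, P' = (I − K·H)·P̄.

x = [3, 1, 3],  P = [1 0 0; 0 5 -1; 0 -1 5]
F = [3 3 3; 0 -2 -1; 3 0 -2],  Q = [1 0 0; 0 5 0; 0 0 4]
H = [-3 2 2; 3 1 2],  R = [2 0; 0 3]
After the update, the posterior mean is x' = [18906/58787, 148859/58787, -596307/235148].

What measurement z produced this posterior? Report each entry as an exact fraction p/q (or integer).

x̄ = F·x = [21, -5, 3]
P̄ = F·P·Fᵀ + Q = [82 -36 -15; -36 26 6; -15 6 33]
S = H·P̄·Hᵀ + R = [1636 -626; -626 527]
K = P̄·Hᵀ·S⁻¹ = [-17679/117574 9579/58787; 5853/58787 -856/58787; 81723/470296 60585/235148]
x' − x̄ = [-1215621/58787, 442794/58787, -1301751/235148] = K·y
y = (KᵀK)⁻¹·Kᵀ·(x' − x̄) = [66, -66]
z = y + H·x̄ = [66, -66] + [-67, 64] = [-1, -2]

z = [-1, -2]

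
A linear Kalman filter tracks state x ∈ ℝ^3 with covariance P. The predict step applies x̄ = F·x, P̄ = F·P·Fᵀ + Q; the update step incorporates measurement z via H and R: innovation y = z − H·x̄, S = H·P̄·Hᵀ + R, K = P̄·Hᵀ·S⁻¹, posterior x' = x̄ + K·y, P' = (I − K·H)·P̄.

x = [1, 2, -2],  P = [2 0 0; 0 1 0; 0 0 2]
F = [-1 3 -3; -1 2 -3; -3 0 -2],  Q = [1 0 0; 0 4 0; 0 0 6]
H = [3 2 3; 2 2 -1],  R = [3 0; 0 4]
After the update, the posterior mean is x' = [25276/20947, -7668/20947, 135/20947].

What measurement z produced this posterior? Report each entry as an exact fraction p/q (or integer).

z = [3, 1]

x̄ = F·x = [11, 9, 1]
P̄ = F·P·Fᵀ + Q = [30 26 18; 26 28 18; 18 18 32]
S = H·P̄·Hᵀ + R = [1525 582; 582 332]
K = P̄·Hᵀ·S⁻¹ = [2591/41894 14639/83788; 2509/41894 13917/83788; 4809/20947 -11813/41894]
x' − x̄ = [-205141/20947, -196191/20947, -20812/20947] = K·y
y = (KᵀK)⁻¹·Kᵀ·(x' − x̄) = [-51, -38]
z = y + H·x̄ = [-51, -38] + [54, 39] = [3, 1]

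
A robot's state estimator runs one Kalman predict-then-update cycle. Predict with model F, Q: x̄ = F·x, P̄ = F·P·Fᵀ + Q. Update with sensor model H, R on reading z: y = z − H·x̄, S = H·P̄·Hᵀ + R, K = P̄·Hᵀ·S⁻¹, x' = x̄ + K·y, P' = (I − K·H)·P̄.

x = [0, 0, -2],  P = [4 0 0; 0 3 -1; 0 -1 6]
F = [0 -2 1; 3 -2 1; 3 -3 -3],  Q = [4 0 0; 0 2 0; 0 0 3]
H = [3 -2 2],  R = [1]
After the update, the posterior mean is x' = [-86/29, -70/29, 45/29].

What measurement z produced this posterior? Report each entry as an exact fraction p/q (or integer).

x̄ = F·x = [-2, -2, 6]
P̄ = F·P·Fᵀ + Q = [26 22 -3; 22 60 33; -3 33 102]
S = H·P̄·Hᵀ + R = [319]
K = P̄·Hᵀ·S⁻¹ = [28/319; 12/319; 129/319]
x' − x̄ = [-28/29, -12/29, -129/29] = K·y
y = (KᵀK)⁻¹·Kᵀ·(x' − x̄) = [-11]
z = y + H·x̄ = [-11] + [10] = [-1]

z = [-1]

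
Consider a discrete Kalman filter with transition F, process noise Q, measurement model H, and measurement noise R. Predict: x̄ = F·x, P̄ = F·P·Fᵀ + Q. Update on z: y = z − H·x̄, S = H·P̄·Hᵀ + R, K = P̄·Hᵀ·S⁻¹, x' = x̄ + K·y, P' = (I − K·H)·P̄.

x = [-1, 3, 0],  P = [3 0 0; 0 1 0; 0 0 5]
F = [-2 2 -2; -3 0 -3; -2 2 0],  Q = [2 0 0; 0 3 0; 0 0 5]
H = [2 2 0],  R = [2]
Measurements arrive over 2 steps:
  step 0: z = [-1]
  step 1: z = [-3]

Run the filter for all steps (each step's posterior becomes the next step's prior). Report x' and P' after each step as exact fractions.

step 0: x' = [1374/419, -1572/419, 2570/419], P' = [1130/419 -1044/419 856/419; -1044/419 1167/419 -822/419; 856/419 -822/419 6487/419]
step 1: x' = [-271040/111007, 500412/555035, -2777904/555035], P' = [402510/111007 -377526/111007 776748/111007; -377526/111007 2040018/555035 -3836376/555035; 776748/111007 -3836376/555035 15301707/555035]

step 0: x̄ = F·x = [8, 3, 8]
step 0: P̄ = F·P·Fᵀ + Q = [38 48 16; 48 75 18; 16 18 21]
step 0: y = z − H·x̄ = [-23]
step 0: S = H·P̄·Hᵀ + R = [838]
step 0: K = P̄·Hᵀ·S⁻¹ = [86/419; 123/419; 34/419]
step 0: x' = x̄ + K·y = [1374/419, -1572/419, 2570/419]
step 0: P' = (I − K·H)·P̄ = [1130/419 -1044/419 856/419; -1044/419 1167/419 -822/419; 856/419 -822/419 6487/419]
step 1: x̄ = F·x = [-11032/419, -11832/419, -5892/419]
step 1: P̄ = F·P·Fᵀ + Q = [57750/419 67170/419 24252/419; 67170/419 85218/419 23112/419; 24252/419 23112/419 19635/419]
step 1: y = z − H·x̄ = [44471/419]
step 1: S = H·P̄·Hᵀ + R = [1110070/419]
step 1: K = P̄·Hᵀ·S⁻¹ = [24984/111007; 152388/555035; 47364/555035]
step 1: x' = x̄ + K·y = [-271040/111007, 500412/555035, -2777904/555035]
step 1: P' = (I − K·H)·P̄ = [402510/111007 -377526/111007 776748/111007; -377526/111007 2040018/555035 -3836376/555035; 776748/111007 -3836376/555035 15301707/555035]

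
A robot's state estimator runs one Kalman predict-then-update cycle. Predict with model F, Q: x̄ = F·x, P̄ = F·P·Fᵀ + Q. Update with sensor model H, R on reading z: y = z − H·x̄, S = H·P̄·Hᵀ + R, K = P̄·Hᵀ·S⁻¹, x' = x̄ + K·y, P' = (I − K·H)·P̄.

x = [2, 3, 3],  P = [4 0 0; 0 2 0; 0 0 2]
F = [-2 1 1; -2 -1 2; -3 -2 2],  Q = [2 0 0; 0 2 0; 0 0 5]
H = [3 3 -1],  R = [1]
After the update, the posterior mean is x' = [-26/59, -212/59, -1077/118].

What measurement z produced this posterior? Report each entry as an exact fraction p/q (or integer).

z = [-3]

x̄ = F·x = [2, -1, -6]
P̄ = F·P·Fᵀ + Q = [22 18 24; 18 28 36; 24 36 57]
S = H·P̄·Hᵀ + R = [472]
K = P̄·Hᵀ·S⁻¹ = [12/59; 51/236; 123/472]
x' − x̄ = [-144/59, -153/59, -369/118] = K·y
y = (KᵀK)⁻¹·Kᵀ·(x' − x̄) = [-12]
z = y + H·x̄ = [-12] + [9] = [-3]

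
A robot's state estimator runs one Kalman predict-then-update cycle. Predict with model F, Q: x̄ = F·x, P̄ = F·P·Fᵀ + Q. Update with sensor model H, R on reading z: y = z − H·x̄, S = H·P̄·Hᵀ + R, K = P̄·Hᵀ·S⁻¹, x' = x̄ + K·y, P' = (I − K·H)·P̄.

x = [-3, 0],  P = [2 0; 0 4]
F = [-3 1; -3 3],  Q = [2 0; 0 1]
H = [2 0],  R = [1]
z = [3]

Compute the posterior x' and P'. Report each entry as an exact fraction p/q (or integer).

x' = [153/97, -27/97]
P' = [24/97 30/97; 30/97 1735/97]

x̄ = F·x = [9, 9]
P̄ = F·P·Fᵀ + Q = [24 30; 30 55]
y = z − H·x̄ = [-15]
S = H·P̄·Hᵀ + R = [97]
K = P̄·Hᵀ·S⁻¹ = [48/97; 60/97]
x' = x̄ + K·y = [153/97, -27/97]
P' = (I − K·H)·P̄ = [24/97 30/97; 30/97 1735/97]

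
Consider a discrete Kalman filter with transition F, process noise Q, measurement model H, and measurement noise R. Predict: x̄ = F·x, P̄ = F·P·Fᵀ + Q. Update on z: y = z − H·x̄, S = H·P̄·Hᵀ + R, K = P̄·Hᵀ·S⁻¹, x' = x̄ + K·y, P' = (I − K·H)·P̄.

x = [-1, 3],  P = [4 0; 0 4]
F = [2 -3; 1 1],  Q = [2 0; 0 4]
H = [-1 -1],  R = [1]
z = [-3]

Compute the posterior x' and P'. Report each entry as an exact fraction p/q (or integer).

x' = [-49/59, 214/59]
P' = [686/59 -636/59; -636/59 644/59]

x̄ = F·x = [-11, 2]
P̄ = F·P·Fᵀ + Q = [54 -4; -4 12]
y = z − H·x̄ = [-12]
S = H·P̄·Hᵀ + R = [59]
K = P̄·Hᵀ·S⁻¹ = [-50/59; -8/59]
x' = x̄ + K·y = [-49/59, 214/59]
P' = (I − K·H)·P̄ = [686/59 -636/59; -636/59 644/59]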